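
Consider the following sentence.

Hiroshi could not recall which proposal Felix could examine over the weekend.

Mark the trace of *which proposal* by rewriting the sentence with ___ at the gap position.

Hiroshi could not recall which proposal Felix could examine ___ over the weekend.

Pre-movement form: Felix could examine which proposal over the weekend.
'which proposal' functions as the direct object of 'examine'. The gap is right after 'examine'.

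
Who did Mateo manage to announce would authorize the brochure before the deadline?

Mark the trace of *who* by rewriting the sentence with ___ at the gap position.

Underlying clause: Mateo did manage to announce who would authorize the brochure before the deadline.
'who' functions as the subject of the clause embedded under 'announce'. The gap is right after 'announce'.

Who did Mateo manage to announce ___ would authorize the brochure before the deadline?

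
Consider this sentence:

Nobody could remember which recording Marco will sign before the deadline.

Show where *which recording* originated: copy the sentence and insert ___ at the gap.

Underlying clause: Marco will sign which recording before the deadline.
The filler 'which recording' is interpreted as the direct object of 'sign'. The gap is right after 'sign'.

Nobody could remember which recording Marco will sign ___ before the deadline.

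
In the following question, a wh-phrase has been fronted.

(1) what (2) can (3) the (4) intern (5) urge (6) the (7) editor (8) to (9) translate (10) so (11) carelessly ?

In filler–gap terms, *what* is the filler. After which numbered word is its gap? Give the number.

9

In situ: The intern can urge the editor to translate what so carelessly.
'what' is the direct object of 'translate'. Fronting leaves a gap immediately after 'translate':
What can the intern urge the editor to translate ___ so carelessly?
'translate' is word 9.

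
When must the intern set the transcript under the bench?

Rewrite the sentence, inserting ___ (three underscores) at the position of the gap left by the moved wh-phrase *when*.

When must the intern set the transcript under the bench ___?

Pre-movement form: The intern must set the transcript under the bench when.
The filler 'when' is interpreted as the temporal adjunct. The gap is right after 'bench'.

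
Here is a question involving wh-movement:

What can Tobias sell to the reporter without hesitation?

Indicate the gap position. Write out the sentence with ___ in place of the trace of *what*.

Before movement: Tobias can sell what to the reporter without hesitation.
'what' functions as the direct object of 'sell'. The gap is right after 'sell'.

What can Tobias sell ___ to the reporter without hesitation?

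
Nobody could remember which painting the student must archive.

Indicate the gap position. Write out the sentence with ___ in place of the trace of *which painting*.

Nobody could remember which painting the student must archive ___.

Pre-movement form: The student must archive which painting.
'which painting' functions as the direct object of 'archive'. The gap is right after 'archive'.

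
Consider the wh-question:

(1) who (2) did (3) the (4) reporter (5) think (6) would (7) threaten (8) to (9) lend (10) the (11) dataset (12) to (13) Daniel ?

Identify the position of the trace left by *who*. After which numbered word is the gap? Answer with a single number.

Underlying clause: The reporter did think who would threaten to lend the dataset to Daniel.
'who' functions as the subject of the clause embedded under 'think'. Wh-movement fronts it, leaving a gap right after 'think':
Who did the reporter think ___ would threaten to lend the dataset to Daniel?
'think' is word 5.

5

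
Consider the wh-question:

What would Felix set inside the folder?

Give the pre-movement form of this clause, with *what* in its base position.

'what' is the direct object of 'set'. Wh-movement fronts it, leaving a gap right after 'set':
What would Felix set ___ inside the folder?

Felix would set what inside the folder.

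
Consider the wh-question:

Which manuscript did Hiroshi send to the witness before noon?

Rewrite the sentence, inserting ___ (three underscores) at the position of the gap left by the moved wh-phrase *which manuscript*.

In situ: Hiroshi did send which manuscript to the witness before noon.
'which manuscript' is the direct object of 'send'. The gap is right after 'send'.

Which manuscript did Hiroshi send ___ to the witness before noon?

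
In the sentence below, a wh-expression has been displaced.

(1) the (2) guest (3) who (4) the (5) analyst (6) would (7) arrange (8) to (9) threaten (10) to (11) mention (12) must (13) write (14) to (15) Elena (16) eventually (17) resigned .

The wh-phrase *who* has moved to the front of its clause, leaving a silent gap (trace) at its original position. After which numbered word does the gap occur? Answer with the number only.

The filler 'who' is interpreted as the subject of the clause embedded under 'mention'. Wh-movement fronts it, leaving a gap right after 'mention':
The guest who the analyst would arrange to threaten to mention ___ must write to Elena eventually resigned.
'mention' is word 11.

11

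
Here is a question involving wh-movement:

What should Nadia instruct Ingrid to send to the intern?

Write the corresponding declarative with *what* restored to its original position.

Nadia should instruct Ingrid to send what to the intern.

'what' functions as the direct object of 'send'. It moves to the left edge, and the trace sits right after 'send':
What should Nadia instruct Ingrid to send ___ to the intern?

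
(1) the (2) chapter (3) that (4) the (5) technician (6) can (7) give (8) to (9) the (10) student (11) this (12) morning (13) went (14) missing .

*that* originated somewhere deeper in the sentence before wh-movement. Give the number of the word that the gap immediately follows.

7

'that' functions as the direct object of 'give'. Fronting leaves a gap immediately after 'give':
The chapter that the technician can give ___ to the student this morning went missing.
'give' is word 7.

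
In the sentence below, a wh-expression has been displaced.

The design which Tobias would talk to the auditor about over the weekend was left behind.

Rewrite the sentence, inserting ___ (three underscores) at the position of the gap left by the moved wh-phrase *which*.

The design which Tobias would talk to the auditor about ___ over the weekend was left behind.

The filler 'which' is interpreted as the object of the preposition 'about'. The gap is right after 'about'.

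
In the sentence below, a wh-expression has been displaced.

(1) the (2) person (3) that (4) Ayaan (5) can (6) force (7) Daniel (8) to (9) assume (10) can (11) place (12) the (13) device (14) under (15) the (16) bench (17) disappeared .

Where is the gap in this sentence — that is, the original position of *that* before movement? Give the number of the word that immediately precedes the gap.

9

'that' functions as the subject of the clause embedded under 'assume'. It moves to the left edge, and the trace sits right after 'assume':
The person that Ayaan can force Daniel to assume ___ can place the device under the bench disappeared.
'assume' is word 9.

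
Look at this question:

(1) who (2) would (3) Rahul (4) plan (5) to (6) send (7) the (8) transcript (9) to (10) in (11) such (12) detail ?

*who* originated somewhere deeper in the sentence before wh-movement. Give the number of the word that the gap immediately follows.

Underlying clause: Rahul would plan to send the transcript to who in such detail.
'who' is the object of the preposition 'to' (recipient of 'send'). It moves to the left edge, and the trace sits right after 'to':
Who would Rahul plan to send the transcript to ___ in such detail?
'to' is word 9.

9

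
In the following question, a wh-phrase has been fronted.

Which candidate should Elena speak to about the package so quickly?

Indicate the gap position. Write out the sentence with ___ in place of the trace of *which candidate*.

Which candidate should Elena speak to ___ about the package so quickly?

Underlying clause: Elena should speak to which candidate about the package so quickly.
The filler 'which candidate' is interpreted as the object of the preposition 'to'. The gap is right after 'to'.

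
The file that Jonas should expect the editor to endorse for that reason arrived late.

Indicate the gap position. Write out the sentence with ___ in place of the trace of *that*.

'that' is the direct object of 'endorse'. The gap is right after 'endorse'.

The file that Jonas should expect the editor to endorse ___ for that reason arrived late.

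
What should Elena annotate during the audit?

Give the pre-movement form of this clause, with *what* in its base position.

The filler 'what' is interpreted as the direct object of 'annotate'. It moves to the left edge, and the trace sits right after 'annotate':
What should Elena annotate ___ during the audit?

Elena should annotate what during the audit.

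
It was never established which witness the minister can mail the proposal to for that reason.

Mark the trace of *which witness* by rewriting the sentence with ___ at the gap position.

It was never established which witness the minister can mail the proposal to ___ for that reason.

Underlying clause: The minister can mail the proposal to which witness for that reason.
'which witness' functions as the object of the preposition 'to' (recipient of 'mail'). The gap is right after 'to'.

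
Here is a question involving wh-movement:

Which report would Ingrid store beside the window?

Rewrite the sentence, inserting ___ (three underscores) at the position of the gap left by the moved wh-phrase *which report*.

In situ: Ingrid would store which report beside the window.
'which report' functions as the direct object of 'store'. The gap is right after 'store'.

Which report would Ingrid store ___ beside the window?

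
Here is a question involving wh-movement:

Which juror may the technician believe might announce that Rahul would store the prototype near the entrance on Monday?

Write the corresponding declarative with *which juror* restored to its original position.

'which juror' functions as the subject of the clause embedded under 'believe'. It moves to the left edge, and the trace sits right after 'believe':
Which juror may the technician believe ___ might announce that Rahul would store the prototype near the entrance on Monday?

The technician may believe which juror might announce that Rahul would store the prototype near the entrance on Monday.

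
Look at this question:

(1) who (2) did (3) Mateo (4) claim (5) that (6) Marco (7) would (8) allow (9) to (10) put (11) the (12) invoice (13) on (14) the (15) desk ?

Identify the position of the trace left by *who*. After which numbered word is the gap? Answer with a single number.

Before movement: Mateo did claim that Marco would allow who to put the invoice on the desk.
The filler 'who' is interpreted as the direct object of 'allow'. It moves to the left edge, and the trace sits right after 'allow':
Who did Mateo claim that Marco would allow ___ to put the invoice on the desk?
'allow' is word 8.

8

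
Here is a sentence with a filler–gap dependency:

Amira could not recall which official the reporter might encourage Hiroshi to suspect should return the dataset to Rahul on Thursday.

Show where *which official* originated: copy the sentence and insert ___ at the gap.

Amira could not recall which official the reporter might encourage Hiroshi to suspect ___ should return the dataset to Rahul on Thursday.

Before movement: The reporter might encourage Hiroshi to suspect which official should return the dataset to Rahul on Thursday.
'which official' functions as the subject of the clause embedded under 'suspect'. The gap is right after 'suspect'.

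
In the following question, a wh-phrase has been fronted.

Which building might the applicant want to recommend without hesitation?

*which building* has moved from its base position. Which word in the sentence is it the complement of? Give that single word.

recommend

Underlying clause: The applicant might want to recommend which building without hesitation.
The filler 'which building' is interpreted as the direct object of 'recommend'. It moves to the left edge, and the trace sits right after 'recommend':
Which building might the applicant want to recommend ___ without hesitation?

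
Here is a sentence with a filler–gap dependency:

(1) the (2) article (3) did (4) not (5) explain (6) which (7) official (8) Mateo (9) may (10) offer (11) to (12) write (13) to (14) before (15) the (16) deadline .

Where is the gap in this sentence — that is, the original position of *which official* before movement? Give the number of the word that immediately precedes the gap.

Before movement: Mateo may offer to write to which official before the deadline.
'which official' is the object of the preposition 'to'. It moves to the left edge, and the trace sits right after 'to':
The article did not explain which official Mateo may offer to write to ___ before the deadline.
'to' is word 13.

13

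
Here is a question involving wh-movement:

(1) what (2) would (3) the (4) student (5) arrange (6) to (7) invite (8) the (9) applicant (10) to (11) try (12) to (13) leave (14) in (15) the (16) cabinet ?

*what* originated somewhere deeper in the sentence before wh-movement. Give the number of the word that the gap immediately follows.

In situ: The student would arrange to invite the applicant to try to leave what in the cabinet.
'what' functions as the direct object of 'leave'. Fronting leaves a gap immediately after 'leave':
What would the student arrange to invite the applicant to try to leave ___ in the cabinet?
'leave' is word 13.

13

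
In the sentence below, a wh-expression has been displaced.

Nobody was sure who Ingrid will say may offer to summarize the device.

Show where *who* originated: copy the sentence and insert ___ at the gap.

Pre-movement form: Ingrid will say who may offer to summarize the device.
'who' is the subject of the clause embedded under 'say'. The gap is right after 'say'.

Nobody was sure who Ingrid will say ___ may offer to summarize the device.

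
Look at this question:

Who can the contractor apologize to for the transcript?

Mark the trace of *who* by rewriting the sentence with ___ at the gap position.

Before movement: The contractor can apologize to who for the transcript.
'who' is the object of the preposition 'to'. The gap is right after 'to'.

Who can the contractor apologize to ___ for the transcript?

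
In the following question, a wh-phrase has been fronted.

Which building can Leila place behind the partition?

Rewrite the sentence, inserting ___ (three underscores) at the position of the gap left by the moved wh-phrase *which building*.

Which building can Leila place ___ behind the partition?

In situ: Leila can place which building behind the partition.
'which building' functions as the direct object of 'place'. The gap is right after 'place'.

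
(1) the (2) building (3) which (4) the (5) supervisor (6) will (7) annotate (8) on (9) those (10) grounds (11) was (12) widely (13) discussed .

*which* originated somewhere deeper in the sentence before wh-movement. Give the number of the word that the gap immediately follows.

'which' functions as the direct object of 'annotate'. Wh-movement fronts it, leaving a gap right after 'annotate':
The building which the supervisor will annotate ___ on those grounds was widely discussed.
'annotate' is word 7.

7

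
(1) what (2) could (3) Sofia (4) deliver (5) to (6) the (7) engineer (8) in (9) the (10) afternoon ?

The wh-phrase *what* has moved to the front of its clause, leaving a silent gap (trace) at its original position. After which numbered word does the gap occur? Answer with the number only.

Before movement: Sofia could deliver what to the engineer in the afternoon.
'what' is the direct object of 'deliver'. It moves to the left edge, and the trace sits right after 'deliver':
What could Sofia deliver ___ to the engineer in the afternoon?
'deliver' is word 4.

4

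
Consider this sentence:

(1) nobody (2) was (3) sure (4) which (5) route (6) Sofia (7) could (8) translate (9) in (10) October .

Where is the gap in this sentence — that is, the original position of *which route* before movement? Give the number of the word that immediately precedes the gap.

8

Before movement: Sofia could translate which route in October.
'which route' is the direct object of 'translate'. Wh-movement fronts it, leaving a gap right after 'translate':
Nobody was sure which route Sofia could translate ___ in October.
'translate' is word 8.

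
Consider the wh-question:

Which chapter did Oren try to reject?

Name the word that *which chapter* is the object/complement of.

Pre-movement form: Oren did try to reject which chapter.
'which chapter' functions as the direct object of 'reject'. It moves to the left edge, and the trace sits right after 'reject':
Which chapter did Oren try to reject ___?

reject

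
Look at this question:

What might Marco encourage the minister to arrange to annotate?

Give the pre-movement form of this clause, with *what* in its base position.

Marco might encourage the minister to arrange to annotate what.

'what' is the direct object of 'annotate'. Fronting leaves a gap immediately after 'annotate':
What might Marco encourage the minister to arrange to annotate ___?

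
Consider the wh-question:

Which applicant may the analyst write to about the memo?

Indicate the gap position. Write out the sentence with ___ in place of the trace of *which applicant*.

Underlying clause: The analyst may write to which applicant about the memo.
'which applicant' functions as the object of the preposition 'to'. The gap is right after 'to'.

Which applicant may the analyst write to ___ about the memo?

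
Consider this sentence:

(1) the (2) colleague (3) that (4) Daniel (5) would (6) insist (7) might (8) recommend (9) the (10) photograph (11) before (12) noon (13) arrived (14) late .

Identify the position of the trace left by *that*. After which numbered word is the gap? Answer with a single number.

'that' functions as the subject of the clause embedded under 'insist'. It moves to the left edge, and the trace sits right after 'insist':
The colleague that Daniel would insist ___ might recommend the photograph before noon arrived late.
'insist' is word 6.

6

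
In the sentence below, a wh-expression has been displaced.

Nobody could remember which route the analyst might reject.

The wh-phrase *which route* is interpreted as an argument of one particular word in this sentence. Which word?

reject

Underlying clause: The analyst might reject which route.
'which route' is the direct object of 'reject'. Wh-movement fronts it, leaving a gap right after 'reject':
Nobody could remember which route the analyst might reject ___.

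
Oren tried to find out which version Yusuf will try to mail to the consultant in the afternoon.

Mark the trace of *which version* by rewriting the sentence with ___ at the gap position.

Pre-movement form: Yusuf will try to mail which version to the consultant in the afternoon.
'which version' is the direct object of 'mail'. The gap is right after 'mail'.

Oren tried to find out which version Yusuf will try to mail ___ to the consultant in the afternoon.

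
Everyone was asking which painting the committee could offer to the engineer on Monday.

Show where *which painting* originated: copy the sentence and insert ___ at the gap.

Underlying clause: The committee could offer which painting to the engineer on Monday.
'which painting' functions as the direct object of 'offer'. The gap is right after 'offer'.

Everyone was asking which painting the committee could offer ___ to the engineer on Monday.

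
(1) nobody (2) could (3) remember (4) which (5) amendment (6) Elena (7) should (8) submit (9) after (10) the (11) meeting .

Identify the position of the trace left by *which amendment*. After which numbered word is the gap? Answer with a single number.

Pre-movement form: Elena should submit which amendment after the meeting.
'which amendment' functions as the direct object of 'submit'. It moves to the left edge, and the trace sits right after 'submit':
Nobody could remember which amendment Elena should submit ___ after the meeting.
'submit' is word 8.

8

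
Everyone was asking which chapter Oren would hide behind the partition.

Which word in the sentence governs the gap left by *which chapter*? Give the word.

Pre-movement form: Oren would hide which chapter behind the partition.
'which chapter' is the direct object of 'hide'. It moves to the left edge, and the trace sits right after 'hide':
Everyone was asking which chapter Oren would hide ___ behind the partition.

hide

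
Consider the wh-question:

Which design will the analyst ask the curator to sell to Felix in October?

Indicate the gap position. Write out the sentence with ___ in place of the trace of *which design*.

Which design will the analyst ask the curator to sell ___ to Felix in October?

In situ: The analyst will ask the curator to sell which design to Felix in October.
The filler 'which design' is interpreted as the direct object of 'sell'. The gap is right after 'sell'.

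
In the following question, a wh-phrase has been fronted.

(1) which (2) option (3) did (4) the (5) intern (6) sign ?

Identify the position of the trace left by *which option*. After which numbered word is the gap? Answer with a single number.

Pre-movement form: The intern did sign which option.
'which option' functions as the direct object of 'sign'. Fronting leaves a gap immediately after 'sign':
Which option did the intern sign ___?
'sign' is word 6.

6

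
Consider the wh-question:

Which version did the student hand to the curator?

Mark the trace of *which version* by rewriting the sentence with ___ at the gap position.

Underlying clause: The student did hand which version to the curator.
'which version' is the direct object of 'hand'. The gap is right after 'hand'.

Which version did the student hand ___ to the curator?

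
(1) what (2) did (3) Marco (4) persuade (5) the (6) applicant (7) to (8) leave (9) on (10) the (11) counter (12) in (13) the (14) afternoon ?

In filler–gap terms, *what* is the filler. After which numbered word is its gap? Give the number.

Underlying clause: Marco did persuade the applicant to leave what on the counter in the afternoon.
The filler 'what' is interpreted as the direct object of 'leave'. Wh-movement fronts it, leaving a gap right after 'leave':
What did Marco persuade the applicant to leave ___ on the counter in the afternoon?
'leave' is word 8.

8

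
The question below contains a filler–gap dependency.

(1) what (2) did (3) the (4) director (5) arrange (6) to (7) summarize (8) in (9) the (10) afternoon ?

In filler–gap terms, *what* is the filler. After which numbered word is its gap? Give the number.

7

Pre-movement form: The director did arrange to summarize what in the afternoon.
The filler 'what' is interpreted as the direct object of 'summarize'. Fronting leaves a gap immediately after 'summarize':
What did the director arrange to summarize ___ in the afternoon?
'summarize' is word 7.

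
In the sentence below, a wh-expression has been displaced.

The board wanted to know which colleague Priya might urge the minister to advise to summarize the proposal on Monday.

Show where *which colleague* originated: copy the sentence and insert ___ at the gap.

Before movement: Priya might urge the minister to advise which colleague to summarize the proposal on Monday.
'which colleague' functions as the direct object of 'advise'. The gap is right after 'advise'.

The board wanted to know which colleague Priya might urge the minister to advise ___ to summarize the proposal on Monday.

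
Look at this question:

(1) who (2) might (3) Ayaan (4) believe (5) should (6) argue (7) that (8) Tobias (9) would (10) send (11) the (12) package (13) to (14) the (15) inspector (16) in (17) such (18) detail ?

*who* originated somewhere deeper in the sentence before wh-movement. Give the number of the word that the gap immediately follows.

4

Before movement: Ayaan might believe who should argue that Tobias would send the package to the inspector in such detail.
'who' functions as the subject of the clause embedded under 'believe'. It moves to the left edge, and the trace sits right after 'believe':
Who might Ayaan believe ___ should argue that Tobias would send the package to the inspector in such detail?
'believe' is word 4.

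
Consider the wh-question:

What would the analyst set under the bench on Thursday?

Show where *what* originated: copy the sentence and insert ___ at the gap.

What would the analyst set ___ under the bench on Thursday?

In situ: The analyst would set what under the bench on Thursday.
'what' is the direct object of 'set'. The gap is right after 'set'.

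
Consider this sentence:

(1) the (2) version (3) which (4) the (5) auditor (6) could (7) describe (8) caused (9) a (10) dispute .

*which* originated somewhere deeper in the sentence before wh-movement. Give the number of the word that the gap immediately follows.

'which' functions as the direct object of 'describe'. It moves to the left edge, and the trace sits right after 'describe':
The version which the auditor could describe ___ caused a dispute.
'describe' is word 7.

7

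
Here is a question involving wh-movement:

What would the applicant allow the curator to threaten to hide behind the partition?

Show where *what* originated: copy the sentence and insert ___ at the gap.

Underlying clause: The applicant would allow the curator to threaten to hide what behind the partition.
'what' functions as the direct object of 'hide'. The gap is right after 'hide'.

What would the applicant allow the curator to threaten to hide ___ behind the partition?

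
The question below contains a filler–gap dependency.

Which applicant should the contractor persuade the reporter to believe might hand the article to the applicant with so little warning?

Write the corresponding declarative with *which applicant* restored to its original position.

The contractor should persuade the reporter to believe which applicant might hand the article to the applicant with so little warning.

The filler 'which applicant' is interpreted as the subject of the clause embedded under 'believe'. Fronting leaves a gap immediately after 'believe':
Which applicant should the contractor persuade the reporter to believe ___ might hand the article to the applicant with so little warning?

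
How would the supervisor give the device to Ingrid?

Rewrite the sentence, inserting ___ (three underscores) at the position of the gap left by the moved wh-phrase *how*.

In situ: The supervisor would give the device to Ingrid how.
'how' is the manner adjunct. The gap is right after 'Ingrid'.

How would the supervisor give the device to Ingrid ___?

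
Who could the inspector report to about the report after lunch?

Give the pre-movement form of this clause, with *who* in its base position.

'who' is the object of the preposition 'to'. It moves to the left edge, and the trace sits right after 'to':
Who could the inspector report to ___ about the report after lunch?

The inspector could report to who about the report after lunch.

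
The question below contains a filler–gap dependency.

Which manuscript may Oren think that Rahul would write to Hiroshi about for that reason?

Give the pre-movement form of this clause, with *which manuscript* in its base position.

'which manuscript' functions as the object of the preposition 'about'. It moves to the left edge, and the trace sits right after 'about':
Which manuscript may Oren think that Rahul would write to Hiroshi about ___ for that reason?

Oren may think that Rahul would write to Hiroshi about which manuscript for that reason.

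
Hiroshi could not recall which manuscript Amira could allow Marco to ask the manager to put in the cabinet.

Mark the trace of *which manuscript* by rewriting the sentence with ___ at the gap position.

Pre-movement form: Amira could allow Marco to ask the manager to put which manuscript in the cabinet.
The filler 'which manuscript' is interpreted as the direct object of 'put'. The gap is right after 'put'.

Hiroshi could not recall which manuscript Amira could allow Marco to ask the manager to put ___ in the cabinet.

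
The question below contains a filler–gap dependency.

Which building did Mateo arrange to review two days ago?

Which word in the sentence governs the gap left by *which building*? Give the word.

Underlying clause: Mateo did arrange to review which building two days ago.
The filler 'which building' is interpreted as the direct object of 'review'. Wh-movement fronts it, leaving a gap right after 'review':
Which building did Mateo arrange to review ___ two days ago?

review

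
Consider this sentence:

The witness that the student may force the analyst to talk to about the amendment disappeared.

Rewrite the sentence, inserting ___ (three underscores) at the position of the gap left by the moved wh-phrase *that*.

The witness that the student may force the analyst to talk to ___ about the amendment disappeared.

'that' is the object of the preposition 'to'. The gap is right after 'to'.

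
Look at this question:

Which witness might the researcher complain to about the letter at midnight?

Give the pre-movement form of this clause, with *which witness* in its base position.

'which witness' is the object of the preposition 'to'. Wh-movement fronts it, leaving a gap right after 'to':
Which witness might the researcher complain to ___ about the letter at midnight?

The researcher might complain to which witness about the letter at midnight.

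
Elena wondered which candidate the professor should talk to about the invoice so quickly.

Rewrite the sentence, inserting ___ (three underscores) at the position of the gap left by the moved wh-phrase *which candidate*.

Elena wondered which candidate the professor should talk to ___ about the invoice so quickly.

Pre-movement form: The professor should talk to which candidate about the invoice so quickly.
'which candidate' functions as the object of the preposition 'to'. The gap is right after 'to'.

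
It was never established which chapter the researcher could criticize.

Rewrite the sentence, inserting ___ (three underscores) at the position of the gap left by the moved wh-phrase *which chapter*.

It was never established which chapter the researcher could criticize ___.

In situ: The researcher could criticize which chapter.
'which chapter' functions as the direct object of 'criticize'. The gap is right after 'criticize'.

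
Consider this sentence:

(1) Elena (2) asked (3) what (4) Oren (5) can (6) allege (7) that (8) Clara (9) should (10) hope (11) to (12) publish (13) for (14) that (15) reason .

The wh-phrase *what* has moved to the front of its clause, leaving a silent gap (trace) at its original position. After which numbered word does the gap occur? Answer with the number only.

In situ: Oren can allege that Clara should hope to publish what for that reason.
'what' functions as the direct object of 'publish'. It moves to the left edge, and the trace sits right after 'publish':
Elena asked what Oren can allege that Clara should hope to publish ___ for that reason.
'publish' is word 12.

12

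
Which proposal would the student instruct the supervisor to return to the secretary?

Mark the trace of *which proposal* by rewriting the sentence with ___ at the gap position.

Which proposal would the student instruct the supervisor to return ___ to the secretary?

Pre-movement form: The student would instruct the supervisor to return which proposal to the secretary.
The filler 'which proposal' is interpreted as the direct object of 'return'. The gap is right after 'return'.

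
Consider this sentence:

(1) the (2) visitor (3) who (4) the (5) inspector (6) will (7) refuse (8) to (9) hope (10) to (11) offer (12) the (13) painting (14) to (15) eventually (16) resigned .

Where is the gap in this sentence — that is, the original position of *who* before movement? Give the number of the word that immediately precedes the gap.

The filler 'who' is interpreted as the object of the preposition 'to' (recipient of 'offer'). It moves to the left edge, and the trace sits right after 'to':
The visitor who the inspector will refuse to hope to offer the painting to ___ eventually resigned.
'to' is word 14.

14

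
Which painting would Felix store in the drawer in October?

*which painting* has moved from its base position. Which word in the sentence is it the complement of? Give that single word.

In situ: Felix would store which painting in the drawer in October.
The filler 'which painting' is interpreted as the direct object of 'store'. Fronting leaves a gap immediately after 'store':
Which painting would Felix store ___ in the drawer in October?

store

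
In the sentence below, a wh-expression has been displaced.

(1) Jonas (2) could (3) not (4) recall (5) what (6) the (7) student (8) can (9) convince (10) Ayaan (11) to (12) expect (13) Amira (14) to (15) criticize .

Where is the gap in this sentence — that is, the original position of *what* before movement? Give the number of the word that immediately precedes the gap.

15

Underlying clause: The student can convince Ayaan to expect Amira to criticize what.
'what' is the direct object of 'criticize'. It moves to the left edge, and the trace sits right after 'criticize':
Jonas could not recall what the student can convince Ayaan to expect Amira to criticize ___.
'criticize' is word 15.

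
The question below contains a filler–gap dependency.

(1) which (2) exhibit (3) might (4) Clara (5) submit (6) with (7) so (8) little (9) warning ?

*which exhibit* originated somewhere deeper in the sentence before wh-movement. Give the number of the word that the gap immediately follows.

5

Underlying clause: Clara might submit which exhibit with so little warning.
'which exhibit' functions as the direct object of 'submit'. Fronting leaves a gap immediately after 'submit':
Which exhibit might Clara submit ___ with so little warning?
'submit' is word 5.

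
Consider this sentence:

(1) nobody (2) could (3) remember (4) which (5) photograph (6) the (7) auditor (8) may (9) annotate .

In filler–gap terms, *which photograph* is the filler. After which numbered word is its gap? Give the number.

9

In situ: The auditor may annotate which photograph.
The filler 'which photograph' is interpreted as the direct object of 'annotate'. It moves to the left edge, and the trace sits right after 'annotate':
Nobody could remember which photograph the auditor may annotate ___.
'annotate' is word 9.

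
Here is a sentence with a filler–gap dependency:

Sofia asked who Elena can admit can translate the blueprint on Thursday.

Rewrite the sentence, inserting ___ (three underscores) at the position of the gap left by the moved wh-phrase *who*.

Sofia asked who Elena can admit ___ can translate the blueprint on Thursday.

Underlying clause: Elena can admit who can translate the blueprint on Thursday.
'who' functions as the subject of the clause embedded under 'admit'. The gap is right after 'admit'.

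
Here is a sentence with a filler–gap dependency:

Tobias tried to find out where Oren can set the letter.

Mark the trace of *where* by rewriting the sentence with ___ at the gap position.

Underlying clause: Oren can set the letter where.
'where' is the locative complement of 'set'. The gap is right after 'letter'.

Tobias tried to find out where Oren can set the letter ___.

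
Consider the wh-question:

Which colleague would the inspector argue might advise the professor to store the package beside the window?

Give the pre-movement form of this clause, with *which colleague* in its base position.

The inspector would argue which colleague might advise the professor to store the package beside the window.

'which colleague' functions as the subject of the clause embedded under 'argue'. Wh-movement fronts it, leaving a gap right after 'argue':
Which colleague would the inspector argue ___ might advise the professor to store the package beside the window?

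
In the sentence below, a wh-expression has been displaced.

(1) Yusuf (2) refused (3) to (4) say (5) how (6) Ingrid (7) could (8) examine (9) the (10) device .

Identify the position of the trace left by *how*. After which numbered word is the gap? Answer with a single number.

10

Pre-movement form: Ingrid could examine the device how.
'how' is the manner adjunct. Fronting leaves a gap immediately after 'device':
Yusuf refused to say how Ingrid could examine the device ___.
'device' is word 10.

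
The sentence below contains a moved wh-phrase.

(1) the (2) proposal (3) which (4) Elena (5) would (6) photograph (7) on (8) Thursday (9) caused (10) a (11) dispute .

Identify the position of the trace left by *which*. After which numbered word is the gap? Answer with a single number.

The filler 'which' is interpreted as the direct object of 'photograph'. Fronting leaves a gap immediately after 'photograph':
The proposal which Elena would photograph ___ on Thursday caused a dispute.
'photograph' is word 6.

6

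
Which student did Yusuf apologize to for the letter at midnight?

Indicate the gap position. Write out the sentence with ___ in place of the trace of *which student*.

Which student did Yusuf apologize to ___ for the letter at midnight?

Before movement: Yusuf did apologize to which student for the letter at midnight.
'which student' functions as the object of the preposition 'to'. The gap is right after 'to'.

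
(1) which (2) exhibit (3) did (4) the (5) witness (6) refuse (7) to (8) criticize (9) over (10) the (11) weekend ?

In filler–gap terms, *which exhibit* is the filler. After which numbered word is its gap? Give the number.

Before movement: The witness did refuse to criticize which exhibit over the weekend.
'which exhibit' is the direct object of 'criticize'. It moves to the left edge, and the trace sits right after 'criticize':
Which exhibit did the witness refuse to criticize ___ over the weekend?
'criticize' is word 8.

8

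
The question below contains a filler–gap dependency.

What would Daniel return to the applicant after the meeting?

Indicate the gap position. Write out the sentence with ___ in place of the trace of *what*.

What would Daniel return ___ to the applicant after the meeting?

Underlying clause: Daniel would return what to the applicant after the meeting.
'what' functions as the direct object of 'return'. The gap is right after 'return'.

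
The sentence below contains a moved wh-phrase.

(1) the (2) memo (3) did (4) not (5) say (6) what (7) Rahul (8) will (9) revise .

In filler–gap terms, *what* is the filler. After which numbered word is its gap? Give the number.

Before movement: Rahul will revise what.
'what' functions as the direct object of 'revise'. Fronting leaves a gap immediately after 'revise':
The memo did not say what Rahul will revise ___.
'revise' is word 9.

9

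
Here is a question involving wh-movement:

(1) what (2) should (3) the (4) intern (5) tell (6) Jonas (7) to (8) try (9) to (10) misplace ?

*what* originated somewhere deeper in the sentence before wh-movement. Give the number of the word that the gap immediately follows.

Underlying clause: The intern should tell Jonas to try to misplace what.
'what' functions as the direct object of 'misplace'. Fronting leaves a gap immediately after 'misplace':
What should the intern tell Jonas to try to misplace ___?
'misplace' is word 10.

10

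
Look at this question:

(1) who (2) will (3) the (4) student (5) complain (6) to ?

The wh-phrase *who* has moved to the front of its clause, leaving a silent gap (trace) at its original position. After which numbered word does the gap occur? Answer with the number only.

6

Before movement: The student will complain to who.
'who' functions as the object of the preposition 'to'. Wh-movement fronts it, leaving a gap right after 'to':
Who will the student complain to ___?
'to' is word 6.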